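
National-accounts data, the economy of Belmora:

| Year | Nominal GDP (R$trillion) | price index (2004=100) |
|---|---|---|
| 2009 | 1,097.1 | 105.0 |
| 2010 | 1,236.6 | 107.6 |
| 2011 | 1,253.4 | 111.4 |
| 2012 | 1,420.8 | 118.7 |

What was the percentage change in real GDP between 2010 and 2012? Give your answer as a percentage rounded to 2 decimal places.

4.15%

Real GDP 2010 = 1236.6/1.076 = 1149.26.
Real GDP 2012 = 1420.8/1.187 = 1196.97.
Change = 1196.97/1149.26 − 1 = 0.0415.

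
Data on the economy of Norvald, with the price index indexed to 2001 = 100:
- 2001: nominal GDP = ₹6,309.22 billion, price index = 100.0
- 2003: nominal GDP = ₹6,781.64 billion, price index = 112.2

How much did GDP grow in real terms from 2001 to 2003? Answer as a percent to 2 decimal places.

Real GDP 2001 = 6309.22 / 1.000 = 6309.22.
Real GDP 2003 = 6781.64 / 1.122 = 6044.24.
Real growth = 6044.24 / 6309.22 − 1 = -0.0420.

-4.20%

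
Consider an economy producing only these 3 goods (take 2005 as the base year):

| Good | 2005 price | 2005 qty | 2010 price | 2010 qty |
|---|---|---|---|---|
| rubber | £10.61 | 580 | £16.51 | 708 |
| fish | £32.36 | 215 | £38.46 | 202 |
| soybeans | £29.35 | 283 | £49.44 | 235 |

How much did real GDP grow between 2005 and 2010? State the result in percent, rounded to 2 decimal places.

Real GDP 2005 = Nominal GDP 2005 = 10.61·580 + 32.36·215 + 29.35·283 = 21417.25.
Real GDP 2010 (at 2005 prices) = 10.61·708 + 32.36·202 + 29.35·235 = 20945.85.
Real growth = 20945.85/21417.25 − 1 = -0.0220.

-2.20%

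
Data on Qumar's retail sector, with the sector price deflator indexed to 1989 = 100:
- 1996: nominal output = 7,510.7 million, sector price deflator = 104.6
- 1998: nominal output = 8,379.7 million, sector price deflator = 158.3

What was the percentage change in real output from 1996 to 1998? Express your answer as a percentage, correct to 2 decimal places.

-26.28%

Deflate each year: 1996 → 7510.7/1.046 = 7180.40; 1998 → 8379.7/1.583 = 5293.56.
So real output changed by 5293.56/7180.40 − 1 = -0.2628, i.e. -26.28%.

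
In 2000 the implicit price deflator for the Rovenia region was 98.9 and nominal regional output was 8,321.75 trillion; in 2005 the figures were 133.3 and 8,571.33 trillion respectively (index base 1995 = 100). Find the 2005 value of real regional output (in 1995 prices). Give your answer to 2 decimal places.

6,430.11 trillion

Real regional output = Nominal / (implicit price deflator/100) = 8571.33 / 1.333 = 6430.11.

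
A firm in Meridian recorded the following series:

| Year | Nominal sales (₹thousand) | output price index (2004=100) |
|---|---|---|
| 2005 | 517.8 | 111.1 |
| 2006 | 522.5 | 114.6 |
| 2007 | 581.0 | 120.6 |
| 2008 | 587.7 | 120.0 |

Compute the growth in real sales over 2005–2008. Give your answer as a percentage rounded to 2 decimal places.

5.08%

Real sales 2005 = 517.8/1.111 = 466.07.
Real sales 2008 = 587.7/1.200 = 489.75.
Change = 489.75/466.07 − 1 = 0.0508.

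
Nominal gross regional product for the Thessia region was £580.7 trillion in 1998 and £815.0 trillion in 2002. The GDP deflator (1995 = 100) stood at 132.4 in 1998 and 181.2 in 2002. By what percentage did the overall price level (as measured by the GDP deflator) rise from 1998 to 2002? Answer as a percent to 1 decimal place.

36.9%

Price-level change = 181.2 / 132.4 − 1 = 0.3686.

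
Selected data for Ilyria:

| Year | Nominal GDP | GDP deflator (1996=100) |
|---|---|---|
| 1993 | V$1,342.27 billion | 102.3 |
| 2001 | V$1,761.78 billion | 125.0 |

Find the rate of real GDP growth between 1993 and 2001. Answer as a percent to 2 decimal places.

Deflate each year: 1993 → 1342.27/1.023 = 1312.09; 2001 → 1761.78/1.250 = 1409.42.
So real GDP changed by 1409.42/1312.09 − 1 = 0.0742, i.e. 7.42%.

7.42%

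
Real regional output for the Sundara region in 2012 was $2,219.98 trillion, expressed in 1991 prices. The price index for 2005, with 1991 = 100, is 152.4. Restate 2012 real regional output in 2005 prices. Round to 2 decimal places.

Real regional output in 2005 prices = Real regional output in 1991 prices × (P_2005/P_1991) = 2219.98 × 1.524 = 3383.25.

$3,383.25 trillion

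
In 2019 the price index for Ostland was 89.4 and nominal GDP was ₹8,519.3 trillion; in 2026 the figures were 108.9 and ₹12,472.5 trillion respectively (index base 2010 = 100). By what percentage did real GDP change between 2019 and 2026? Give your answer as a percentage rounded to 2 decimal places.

Real GDP 2019 = 8519.3 / 0.894 = 9529.42.
Real GDP 2026 = 12472.5 / 1.089 = 11453.17.
Real growth = 11453.17 / 9529.42 − 1 = 0.2019.

20.19%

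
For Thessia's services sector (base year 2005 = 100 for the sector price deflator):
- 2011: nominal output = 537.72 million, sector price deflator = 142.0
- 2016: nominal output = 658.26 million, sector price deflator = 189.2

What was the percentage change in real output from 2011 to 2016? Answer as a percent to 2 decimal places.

-8.12%

Deflate each year: 2011 → 537.72/1.420 = 378.68; 2016 → 658.26/1.892 = 347.92.
So real output changed by 347.92/378.68 − 1 = -0.0812, i.e. -8.12%.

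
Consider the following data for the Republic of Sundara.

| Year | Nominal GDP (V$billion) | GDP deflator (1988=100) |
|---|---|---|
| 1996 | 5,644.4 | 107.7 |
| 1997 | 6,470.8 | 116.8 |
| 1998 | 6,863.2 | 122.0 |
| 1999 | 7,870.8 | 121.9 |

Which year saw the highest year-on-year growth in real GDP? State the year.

1997: real = 6470.8/1.168 = 5540.07; growth vs 1996 (5240.85) = 5.71%.
1998: real = 6863.2/1.220 = 5625.57; growth vs 1997 (5540.07) = 1.54%.
1999: real = 7870.8/1.219 = 6456.77; growth vs 1998 (5625.57) = 14.78%.

1999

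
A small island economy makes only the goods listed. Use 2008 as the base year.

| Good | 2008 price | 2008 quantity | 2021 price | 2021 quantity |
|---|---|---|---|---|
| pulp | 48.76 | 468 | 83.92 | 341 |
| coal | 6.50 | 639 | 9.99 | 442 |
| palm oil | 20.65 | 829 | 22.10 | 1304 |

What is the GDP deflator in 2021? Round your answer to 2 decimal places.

Nominal GDP 2021 = 83.92·341 + 9.99·442 + 22.10·1304 = 61850.70.
Real GDP 2021 (at 2008 prices) = 48.76·341 + 6.50·442 + 20.65·1304 = 46427.76.
Deflator = Nominal/Real × 100 = 61850.70/46427.76 × 100 = 133.219.

133.22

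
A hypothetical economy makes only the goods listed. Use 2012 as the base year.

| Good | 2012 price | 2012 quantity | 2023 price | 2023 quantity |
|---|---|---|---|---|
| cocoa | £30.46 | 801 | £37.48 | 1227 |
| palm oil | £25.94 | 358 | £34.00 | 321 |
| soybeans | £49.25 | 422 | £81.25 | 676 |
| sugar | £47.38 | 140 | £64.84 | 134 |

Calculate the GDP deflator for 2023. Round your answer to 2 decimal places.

141.21

Nominal GDP 2023 = 37.48·1227 + 34.00·321 + 81.25·676 + 64.84·134 = 120515.52.
Real GDP 2023 (at 2012 prices) = 30.46·1227 + 25.94·321 + 49.25·676 + 47.38·134 = 85343.08.
Deflator = Nominal/Real × 100 = 120515.52/85343.08 × 100 = 141.213.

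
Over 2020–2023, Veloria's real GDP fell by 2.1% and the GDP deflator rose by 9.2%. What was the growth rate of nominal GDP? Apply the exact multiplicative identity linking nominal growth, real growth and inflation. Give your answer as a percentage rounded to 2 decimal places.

(1 + g_nom) = (1 + g_real)(1 + π) = 0.9790 × 1.0920 = 1.06907.

6.91%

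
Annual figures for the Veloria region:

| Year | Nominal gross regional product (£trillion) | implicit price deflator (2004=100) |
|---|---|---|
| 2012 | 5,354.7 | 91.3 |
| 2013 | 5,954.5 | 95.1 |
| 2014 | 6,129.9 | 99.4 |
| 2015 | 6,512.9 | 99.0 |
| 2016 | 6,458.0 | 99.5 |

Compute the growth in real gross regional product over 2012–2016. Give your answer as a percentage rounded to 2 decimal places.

10.67%

Real gross regional product 2012 = 5354.7/0.913 = 5864.95.
Real gross regional product 2016 = 6458.0/0.995 = 6490.45.
Change = 6490.45/5864.95 − 1 = 0.1067.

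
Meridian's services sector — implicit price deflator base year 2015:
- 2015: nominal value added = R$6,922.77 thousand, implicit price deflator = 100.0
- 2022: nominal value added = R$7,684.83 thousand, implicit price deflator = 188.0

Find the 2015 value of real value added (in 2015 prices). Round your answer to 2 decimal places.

Real value added = Nominal / (implicit price deflator/100) = 6922.77 / 1.000 = 6922.77.

R$6,922.77 thousand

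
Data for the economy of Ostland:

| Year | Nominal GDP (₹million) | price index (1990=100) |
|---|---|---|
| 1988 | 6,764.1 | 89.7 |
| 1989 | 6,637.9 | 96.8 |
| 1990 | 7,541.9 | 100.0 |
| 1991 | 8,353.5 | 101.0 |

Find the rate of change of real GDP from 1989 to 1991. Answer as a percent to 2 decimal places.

20.61%

Real GDP 1989 = 6637.9/0.968 = 6857.33.
Real GDP 1991 = 8353.5/1.010 = 8270.79.
Change = 8270.79/6857.33 − 1 = 0.2061.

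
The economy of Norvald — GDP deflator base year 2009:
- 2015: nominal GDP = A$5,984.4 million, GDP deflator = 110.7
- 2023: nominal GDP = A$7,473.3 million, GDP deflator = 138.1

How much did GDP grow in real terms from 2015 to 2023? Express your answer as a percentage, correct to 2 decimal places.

0.10%

Real GDP 2015 = 5984.4 / 1.107 = 5405.96.
Real GDP 2023 = 7473.3 / 1.381 = 5411.51.
Real growth = 5411.51 / 5405.96 − 1 = 0.0010.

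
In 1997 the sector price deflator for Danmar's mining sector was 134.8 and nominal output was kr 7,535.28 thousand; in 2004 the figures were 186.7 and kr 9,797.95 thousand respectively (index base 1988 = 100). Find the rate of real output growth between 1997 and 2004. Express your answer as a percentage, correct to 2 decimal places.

Deflate each year: 1997 → 7535.28/1.348 = 5589.97; 2004 → 9797.95/1.867 = 5247.96.
So real output changed by 5247.96/5589.97 − 1 = -0.0612, i.e. -6.12%.

-6.12%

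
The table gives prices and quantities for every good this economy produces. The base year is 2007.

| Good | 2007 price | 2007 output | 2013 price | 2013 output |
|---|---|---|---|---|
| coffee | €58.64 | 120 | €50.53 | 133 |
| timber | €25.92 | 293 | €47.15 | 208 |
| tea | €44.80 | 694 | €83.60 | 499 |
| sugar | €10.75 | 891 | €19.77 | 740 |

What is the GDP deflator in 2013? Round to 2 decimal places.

167.52

Nominal GDP 2013 = 50.53·133 + 47.15·208 + 83.60·499 + 19.77·740 = 72873.89.
Real GDP 2013 (at 2007 prices) = 58.64·133 + 25.92·208 + 44.80·499 + 10.75·740 = 43500.68.
Deflator = Nominal/Real × 100 = 72873.89/43500.68 × 100 = 167.524.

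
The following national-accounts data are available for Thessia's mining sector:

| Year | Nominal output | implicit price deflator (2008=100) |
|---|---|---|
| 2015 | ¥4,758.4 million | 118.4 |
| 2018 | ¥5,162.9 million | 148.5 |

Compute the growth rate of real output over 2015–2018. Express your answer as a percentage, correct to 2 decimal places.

Real output 2015 = 4758.4 / 1.184 = 4018.92.
Real output 2018 = 5162.9 / 1.485 = 3476.70.
Real growth = 3476.70 / 4018.92 − 1 = -0.1349.

-13.49%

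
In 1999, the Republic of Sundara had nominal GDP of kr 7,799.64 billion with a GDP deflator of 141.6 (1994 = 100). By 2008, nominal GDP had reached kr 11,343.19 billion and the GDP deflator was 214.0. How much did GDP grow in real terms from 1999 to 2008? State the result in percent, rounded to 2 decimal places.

Deflate each year: 1999 → 7799.64/1.416 = 5508.22; 2008 → 11343.19/2.140 = 5300.56.
So real GDP changed by 5300.56/5508.22 − 1 = -0.0377, i.e. -3.77%.

-3.77%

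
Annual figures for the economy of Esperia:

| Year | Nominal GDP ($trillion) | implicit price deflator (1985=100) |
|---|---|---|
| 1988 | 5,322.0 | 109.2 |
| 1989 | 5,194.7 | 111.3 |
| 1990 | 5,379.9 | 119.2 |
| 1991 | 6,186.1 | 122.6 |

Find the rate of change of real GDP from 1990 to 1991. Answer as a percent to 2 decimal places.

Real GDP 1990 = 5379.9/1.192 = 4513.34.
Real GDP 1991 = 6186.1/1.226 = 5045.76.
Change = 5045.76/4513.34 − 1 = 0.1180.

11.80%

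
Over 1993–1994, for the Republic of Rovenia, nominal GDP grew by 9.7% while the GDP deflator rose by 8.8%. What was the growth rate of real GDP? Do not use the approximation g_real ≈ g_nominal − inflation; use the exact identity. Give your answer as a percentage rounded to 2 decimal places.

(1 + g_nom) = (1 + g_real)(1 + π), so g_real = 1.0970 / 1.0880 − 1 = 0.00827.

0.83%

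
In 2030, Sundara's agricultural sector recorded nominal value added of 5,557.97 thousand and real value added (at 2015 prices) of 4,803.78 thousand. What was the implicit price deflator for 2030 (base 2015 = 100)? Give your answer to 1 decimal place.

implicit price deflator = (Nominal / Real) × 100 = 5557.97 / 4803.78 × 100 = 115.70.

115.7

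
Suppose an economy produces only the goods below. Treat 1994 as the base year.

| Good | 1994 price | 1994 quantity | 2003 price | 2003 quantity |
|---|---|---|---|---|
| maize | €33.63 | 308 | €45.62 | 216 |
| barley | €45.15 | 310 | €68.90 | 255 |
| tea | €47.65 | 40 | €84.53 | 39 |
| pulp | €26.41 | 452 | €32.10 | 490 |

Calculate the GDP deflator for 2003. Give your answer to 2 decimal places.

138.34

Nominal GDP 2003 = 45.62·216 + 68.90·255 + 84.53·39 + 32.10·490 = 46449.09.
Real GDP 2003 (at 1994 prices) = 33.63·216 + 45.15·255 + 47.65·39 + 26.41·490 = 33576.58.
Deflator = Nominal/Real × 100 = 46449.09/33576.58 × 100 = 138.338.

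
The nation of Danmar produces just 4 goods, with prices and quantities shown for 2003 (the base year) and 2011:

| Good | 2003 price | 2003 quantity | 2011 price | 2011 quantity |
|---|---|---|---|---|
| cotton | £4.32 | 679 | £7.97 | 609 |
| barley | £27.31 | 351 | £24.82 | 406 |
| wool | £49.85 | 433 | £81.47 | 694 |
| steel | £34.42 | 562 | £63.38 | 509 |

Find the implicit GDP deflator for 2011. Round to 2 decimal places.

Nominal GDP 2011 = 7.97·609 + 24.82·406 + 81.47·694 + 63.38·509 = 103731.25.
Real GDP 2011 (at 2003 prices) = 4.32·609 + 27.31·406 + 49.85·694 + 34.42·509 = 65834.42.
Deflator = Nominal/Real × 100 = 103731.25/65834.42 × 100 = 157.564.

157.56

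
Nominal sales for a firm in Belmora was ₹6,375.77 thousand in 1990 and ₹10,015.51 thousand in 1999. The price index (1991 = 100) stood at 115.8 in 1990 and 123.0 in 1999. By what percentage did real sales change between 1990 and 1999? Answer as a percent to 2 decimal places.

47.89%

Deflate each year: 1990 → 6375.77/1.158 = 5505.85; 1999 → 10015.51/1.230 = 8142.69.
So real sales changed by 8142.69/5505.85 − 1 = 0.4789, i.e. 47.89%.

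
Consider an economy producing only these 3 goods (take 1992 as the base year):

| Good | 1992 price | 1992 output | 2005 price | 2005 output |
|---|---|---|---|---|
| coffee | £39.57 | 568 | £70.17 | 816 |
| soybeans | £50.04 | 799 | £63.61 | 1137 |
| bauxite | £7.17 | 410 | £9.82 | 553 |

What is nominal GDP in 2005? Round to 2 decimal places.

Nominal GDP 2005 = Σ (p_2005 × q_2005) = 70.17·816 + 63.61·1137 + 9.82·553 = 135013.75.

£135013.75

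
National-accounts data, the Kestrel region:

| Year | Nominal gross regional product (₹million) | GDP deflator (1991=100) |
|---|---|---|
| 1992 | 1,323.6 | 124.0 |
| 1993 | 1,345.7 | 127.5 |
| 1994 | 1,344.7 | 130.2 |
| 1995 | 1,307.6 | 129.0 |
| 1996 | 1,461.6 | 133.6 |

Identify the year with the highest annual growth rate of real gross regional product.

1993: real = 1345.7/1.275 = 1055.45; growth vs 1992 (1067.42) = -1.12%.
1994: real = 1344.7/1.302 = 1032.80; growth vs 1993 (1055.45) = -2.15%.
1995: real = 1307.6/1.290 = 1013.64; growth vs 1994 (1032.80) = -1.86%.
1996: real = 1461.6/1.336 = 1094.01; growth vs 1995 (1013.64) = 7.93%.

1996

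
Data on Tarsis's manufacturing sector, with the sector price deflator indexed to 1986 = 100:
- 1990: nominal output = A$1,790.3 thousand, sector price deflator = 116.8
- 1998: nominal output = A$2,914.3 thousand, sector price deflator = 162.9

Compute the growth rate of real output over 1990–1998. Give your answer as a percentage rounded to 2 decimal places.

16.72%

Real output 1990 = 1790.3 / 1.168 = 1532.79.
Real output 1998 = 2914.3 / 1.629 = 1789.01.
Real growth = 1789.01 / 1532.79 − 1 = 0.1672.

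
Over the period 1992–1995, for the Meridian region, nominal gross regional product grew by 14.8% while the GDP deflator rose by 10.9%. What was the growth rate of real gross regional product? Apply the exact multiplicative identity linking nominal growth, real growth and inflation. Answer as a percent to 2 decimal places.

3.52%

(1 + g_nom) = (1 + g_real)(1 + π), so g_real = 1.1480 / 1.1090 − 1 = 0.03517.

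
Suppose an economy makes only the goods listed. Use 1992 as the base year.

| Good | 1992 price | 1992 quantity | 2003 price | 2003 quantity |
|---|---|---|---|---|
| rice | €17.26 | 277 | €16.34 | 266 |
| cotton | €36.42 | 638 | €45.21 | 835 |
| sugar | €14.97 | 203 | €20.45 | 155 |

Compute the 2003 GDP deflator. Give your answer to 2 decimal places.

121.29

Nominal GDP 2003 = 16.34·266 + 45.21·835 + 20.45·155 = 45266.54.
Real GDP 2003 (at 1992 prices) = 17.26·266 + 36.42·835 + 14.97·155 = 37322.21.
Deflator = Nominal/Real × 100 = 45266.54/37322.21 × 100 = 121.286.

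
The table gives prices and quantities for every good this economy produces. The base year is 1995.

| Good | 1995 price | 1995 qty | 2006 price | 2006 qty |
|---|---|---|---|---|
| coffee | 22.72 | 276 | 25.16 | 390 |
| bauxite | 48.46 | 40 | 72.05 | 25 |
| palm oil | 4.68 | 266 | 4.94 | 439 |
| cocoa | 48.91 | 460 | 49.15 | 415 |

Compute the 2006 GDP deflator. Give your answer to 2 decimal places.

Nominal GDP 2006 = 25.16·390 + 72.05·25 + 4.94·439 + 49.15·415 = 34179.56.
Real GDP 2006 (at 1995 prices) = 22.72·390 + 48.46·25 + 4.68·439 + 48.91·415 = 32424.47.
Deflator = Nominal/Real × 100 = 34179.56/32424.47 × 100 = 105.413.

105.41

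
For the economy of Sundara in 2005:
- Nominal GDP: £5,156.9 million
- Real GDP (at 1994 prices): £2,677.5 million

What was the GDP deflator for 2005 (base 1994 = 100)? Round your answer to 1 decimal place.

192.6

GDP deflator = (Nominal / Real) × 100 = 5156.9 / 2677.5 × 100 = 192.60.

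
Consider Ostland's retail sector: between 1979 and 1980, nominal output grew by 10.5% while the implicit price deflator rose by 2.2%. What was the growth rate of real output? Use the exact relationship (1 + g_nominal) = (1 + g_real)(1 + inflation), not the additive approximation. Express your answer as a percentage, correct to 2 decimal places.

8.12%

(1 + g_nom) = (1 + g_real)(1 + π), so g_real = 1.1050 / 1.0220 − 1 = 0.08121.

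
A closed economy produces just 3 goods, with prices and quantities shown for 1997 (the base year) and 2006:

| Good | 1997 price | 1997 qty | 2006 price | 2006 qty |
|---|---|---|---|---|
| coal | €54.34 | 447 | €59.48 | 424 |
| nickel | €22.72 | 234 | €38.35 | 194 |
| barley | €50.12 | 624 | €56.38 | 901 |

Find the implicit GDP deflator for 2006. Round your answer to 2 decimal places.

114.95

Nominal GDP 2006 = 59.48·424 + 38.35·194 + 56.38·901 = 83457.80.
Real GDP 2006 (at 1997 prices) = 54.34·424 + 22.72·194 + 50.12·901 = 72605.96.
Deflator = Nominal/Real × 100 = 83457.80/72605.96 × 100 = 114.946.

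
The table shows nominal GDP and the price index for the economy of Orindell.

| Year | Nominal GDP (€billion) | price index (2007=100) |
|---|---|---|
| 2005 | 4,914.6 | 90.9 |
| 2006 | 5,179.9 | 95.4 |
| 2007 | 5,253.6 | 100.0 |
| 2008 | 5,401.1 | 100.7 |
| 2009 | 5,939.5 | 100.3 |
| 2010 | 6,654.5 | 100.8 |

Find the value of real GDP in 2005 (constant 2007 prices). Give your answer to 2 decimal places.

Real GDP 2005 = 4914.6 / 0.909 = 5406.60.

€5,406.60 billion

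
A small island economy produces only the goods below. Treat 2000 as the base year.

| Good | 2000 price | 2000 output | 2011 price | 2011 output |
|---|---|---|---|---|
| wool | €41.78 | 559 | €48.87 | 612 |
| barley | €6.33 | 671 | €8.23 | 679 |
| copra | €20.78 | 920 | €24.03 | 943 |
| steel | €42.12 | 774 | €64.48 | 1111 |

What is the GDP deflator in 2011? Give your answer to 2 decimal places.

Nominal GDP 2011 = 48.87·612 + 8.23·679 + 24.03·943 + 64.48·1111 = 129794.18.
Real GDP 2011 (at 2000 prices) = 41.78·612 + 6.33·679 + 20.78·943 + 42.12·1111 = 96258.29.
Deflator = Nominal/Real × 100 = 129794.18/96258.29 × 100 = 134.839.

134.84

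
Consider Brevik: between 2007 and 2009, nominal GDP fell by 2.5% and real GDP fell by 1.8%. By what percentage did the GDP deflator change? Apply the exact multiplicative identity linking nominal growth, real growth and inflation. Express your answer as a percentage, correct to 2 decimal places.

(1 + g_nom) = (1 + g_real)(1 + π), so π = 0.9750 / 0.9820 − 1 = -0.00713.

-0.71%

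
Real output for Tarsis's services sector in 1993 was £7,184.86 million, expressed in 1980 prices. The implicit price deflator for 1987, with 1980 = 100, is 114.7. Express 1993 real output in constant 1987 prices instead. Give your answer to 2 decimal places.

Real output in 1987 prices = Real output in 1980 prices × (P_1987/P_1980) = 7184.86 × 1.147 = 8241.03.

£8,241.03 million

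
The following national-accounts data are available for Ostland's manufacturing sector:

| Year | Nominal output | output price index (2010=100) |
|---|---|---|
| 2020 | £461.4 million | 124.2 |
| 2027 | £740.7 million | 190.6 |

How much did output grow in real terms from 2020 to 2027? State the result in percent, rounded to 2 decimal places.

Deflate each year: 2020 → 461.4/1.242 = 371.50; 2027 → 740.7/1.906 = 388.61.
So real output changed by 388.61/371.50 − 1 = 0.0461, i.e. 4.61%.

4.61%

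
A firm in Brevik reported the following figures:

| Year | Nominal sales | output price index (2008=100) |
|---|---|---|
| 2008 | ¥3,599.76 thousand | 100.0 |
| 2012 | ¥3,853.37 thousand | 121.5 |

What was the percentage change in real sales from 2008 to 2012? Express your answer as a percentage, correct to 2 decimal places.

-11.90%

Deflate each year: 2008 → 3599.76/1.000 = 3599.76; 2012 → 3853.37/1.215 = 3171.50.
So real sales changed by 3171.50/3599.76 − 1 = -0.1190, i.e. -11.90%.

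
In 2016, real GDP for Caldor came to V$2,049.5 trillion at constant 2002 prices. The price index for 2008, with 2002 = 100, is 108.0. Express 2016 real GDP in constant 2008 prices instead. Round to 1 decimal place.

Real GDP in 2008 prices = Real GDP in 2002 prices × (P_2008/P_2002) = 2049.5 × 1.080 = 2213.46.

V$2,213.5 trillion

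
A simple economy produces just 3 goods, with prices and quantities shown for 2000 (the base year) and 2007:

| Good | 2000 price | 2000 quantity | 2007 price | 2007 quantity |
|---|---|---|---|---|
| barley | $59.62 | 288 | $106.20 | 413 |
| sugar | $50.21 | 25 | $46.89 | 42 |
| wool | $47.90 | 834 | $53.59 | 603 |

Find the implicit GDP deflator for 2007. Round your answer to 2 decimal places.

140.51

Nominal GDP 2007 = 106.20·413 + 46.89·42 + 53.59·603 = 78144.75.
Real GDP 2007 (at 2000 prices) = 59.62·413 + 50.21·42 + 47.90·603 = 55615.58.
Deflator = Nominal/Real × 100 = 78144.75/55615.58 × 100 = 140.509.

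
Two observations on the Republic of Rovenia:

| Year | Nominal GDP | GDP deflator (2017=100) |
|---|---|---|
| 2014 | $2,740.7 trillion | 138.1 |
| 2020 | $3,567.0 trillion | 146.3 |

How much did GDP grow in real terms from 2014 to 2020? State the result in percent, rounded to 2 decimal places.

Deflate each year: 2014 → 2740.7/1.381 = 1984.58; 2020 → 3567.0/1.463 = 2438.14.
So real GDP changed by 2438.14/1984.58 − 1 = 0.2285, i.e. 22.85%.

22.85%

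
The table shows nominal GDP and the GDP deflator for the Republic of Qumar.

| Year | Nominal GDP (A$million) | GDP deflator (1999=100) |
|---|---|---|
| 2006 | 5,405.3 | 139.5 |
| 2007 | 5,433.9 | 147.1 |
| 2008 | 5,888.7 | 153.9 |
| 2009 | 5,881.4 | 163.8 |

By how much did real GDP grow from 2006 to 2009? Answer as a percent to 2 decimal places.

-7.33%

Real GDP 2006 = 5405.3/1.395 = 3874.77.
Real GDP 2009 = 5881.4/1.638 = 3590.60.
Change = 3590.60/3874.77 − 1 = -0.0733.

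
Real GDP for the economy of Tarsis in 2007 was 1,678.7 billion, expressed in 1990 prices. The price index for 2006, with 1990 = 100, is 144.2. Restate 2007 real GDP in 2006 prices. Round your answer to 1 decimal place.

Real GDP in 2006 prices = Real GDP in 1990 prices × (P_2006/P_1990) = 1678.7 × 1.442 = 2420.69.

2,420.7 billion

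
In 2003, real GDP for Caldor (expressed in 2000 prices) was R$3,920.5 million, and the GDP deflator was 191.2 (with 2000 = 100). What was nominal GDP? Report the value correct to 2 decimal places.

Nominal GDP = Real × (GDP deflator/100) = 3920.5 × 1.912 = 7496.00.

R$7,496.00 million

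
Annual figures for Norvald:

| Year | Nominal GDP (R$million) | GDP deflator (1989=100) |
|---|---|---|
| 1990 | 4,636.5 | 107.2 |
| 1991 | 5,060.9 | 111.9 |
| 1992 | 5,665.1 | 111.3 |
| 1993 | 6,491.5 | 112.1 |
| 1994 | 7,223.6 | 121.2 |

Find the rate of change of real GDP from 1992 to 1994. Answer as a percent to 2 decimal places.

17.10%

Real GDP 1992 = 5665.1/1.113 = 5089.94.
Real GDP 1994 = 7223.6/1.212 = 5960.07.
Change = 5960.07/5089.94 − 1 = 0.1710.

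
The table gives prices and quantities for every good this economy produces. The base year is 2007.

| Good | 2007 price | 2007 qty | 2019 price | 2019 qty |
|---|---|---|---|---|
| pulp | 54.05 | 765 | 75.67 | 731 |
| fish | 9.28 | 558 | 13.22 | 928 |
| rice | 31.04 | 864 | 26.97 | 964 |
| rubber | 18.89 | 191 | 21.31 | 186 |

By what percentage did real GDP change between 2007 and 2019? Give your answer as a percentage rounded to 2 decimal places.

Real GDP 2007 = Nominal GDP 2007 = 54.05·765 + 9.28·558 + 31.04·864 + 18.89·191 = 76953.04.
Real GDP 2019 (at 2007 prices) = 54.05·731 + 9.28·928 + 31.04·964 + 18.89·186 = 81558.49.
Real growth = 81558.49/76953.04 − 1 = 0.0598.

5.98%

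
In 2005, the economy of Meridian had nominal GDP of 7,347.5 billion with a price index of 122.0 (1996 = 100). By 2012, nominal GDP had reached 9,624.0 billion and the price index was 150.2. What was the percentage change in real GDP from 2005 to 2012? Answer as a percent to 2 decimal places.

6.39%

Deflate each year: 2005 → 7347.5/1.220 = 6022.54; 2012 → 9624.0/1.502 = 6407.46.
So real GDP changed by 6407.46/6022.54 − 1 = 0.0639, i.e. 6.39%.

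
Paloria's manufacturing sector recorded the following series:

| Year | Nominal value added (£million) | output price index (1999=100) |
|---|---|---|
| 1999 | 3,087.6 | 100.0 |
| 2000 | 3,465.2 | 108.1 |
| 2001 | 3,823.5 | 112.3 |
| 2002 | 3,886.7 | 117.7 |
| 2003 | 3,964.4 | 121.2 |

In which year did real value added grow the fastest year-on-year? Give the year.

2000: real = 3465.2/1.081 = 3205.55; growth vs 1999 (3087.60) = 3.82%.
2001: real = 3823.5/1.123 = 3404.72; growth vs 2000 (3205.55) = 6.21%.
2002: real = 3886.7/1.177 = 3302.21; growth vs 2001 (3404.72) = -3.01%.
2003: real = 3964.4/1.212 = 3270.96; growth vs 2002 (3302.21) = -0.95%.

2001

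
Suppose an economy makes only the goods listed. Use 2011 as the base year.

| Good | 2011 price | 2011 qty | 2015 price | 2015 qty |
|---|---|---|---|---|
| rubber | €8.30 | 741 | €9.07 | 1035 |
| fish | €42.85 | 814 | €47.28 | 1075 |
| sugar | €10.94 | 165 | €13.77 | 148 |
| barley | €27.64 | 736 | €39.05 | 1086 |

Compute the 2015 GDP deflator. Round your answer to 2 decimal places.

Nominal GDP 2015 = 9.07·1035 + 47.28·1075 + 13.77·148 + 39.05·1086 = 104659.71.
Real GDP 2015 (at 2011 prices) = 8.30·1035 + 42.85·1075 + 10.94·148 + 27.64·1086 = 86290.41.
Deflator = Nominal/Real × 100 = 104659.71/86290.41 × 100 = 121.288.

121.29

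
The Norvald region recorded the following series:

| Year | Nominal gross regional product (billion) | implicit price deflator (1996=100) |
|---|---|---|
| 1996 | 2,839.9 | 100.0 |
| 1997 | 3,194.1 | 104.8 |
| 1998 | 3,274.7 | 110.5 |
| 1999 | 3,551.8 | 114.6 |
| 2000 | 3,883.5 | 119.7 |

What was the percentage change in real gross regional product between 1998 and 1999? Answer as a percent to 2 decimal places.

Real gross regional product 1998 = 3274.7/1.105 = 2963.53.
Real gross regional product 1999 = 3551.8/1.146 = 3099.30.
Change = 3099.30/2963.53 − 1 = 0.0458.

4.58%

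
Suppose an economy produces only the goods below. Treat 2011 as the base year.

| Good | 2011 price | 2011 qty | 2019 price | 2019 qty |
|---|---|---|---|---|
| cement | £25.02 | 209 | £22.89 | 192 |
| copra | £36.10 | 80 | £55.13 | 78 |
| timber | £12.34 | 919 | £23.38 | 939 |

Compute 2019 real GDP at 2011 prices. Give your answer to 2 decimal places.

Real GDP 2019 = Σ (p_2011 × q_2019) = 25.02·192 + 36.10·78 + 12.34·939 = 19206.90.

£19206.90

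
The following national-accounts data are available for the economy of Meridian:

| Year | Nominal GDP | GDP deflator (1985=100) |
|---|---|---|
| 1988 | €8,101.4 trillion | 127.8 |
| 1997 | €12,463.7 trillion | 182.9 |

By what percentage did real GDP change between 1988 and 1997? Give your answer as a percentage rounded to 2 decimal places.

Real GDP 1988 = 8101.4 / 1.278 = 6339.12.
Real GDP 1997 = 12463.7 / 1.829 = 6814.49.
Real growth = 6814.49 / 6339.12 − 1 = 0.0750.

7.50%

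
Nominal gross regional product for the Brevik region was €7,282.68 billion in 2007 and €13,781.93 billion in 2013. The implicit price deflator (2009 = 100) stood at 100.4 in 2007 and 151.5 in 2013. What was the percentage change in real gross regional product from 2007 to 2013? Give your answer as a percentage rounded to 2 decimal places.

Real gross regional product 2007 = 7282.68 / 1.004 = 7253.67.
Real gross regional product 2013 = 13781.93 / 1.515 = 9096.98.
Real growth = 9096.98 / 7253.67 − 1 = 0.2541.

25.41%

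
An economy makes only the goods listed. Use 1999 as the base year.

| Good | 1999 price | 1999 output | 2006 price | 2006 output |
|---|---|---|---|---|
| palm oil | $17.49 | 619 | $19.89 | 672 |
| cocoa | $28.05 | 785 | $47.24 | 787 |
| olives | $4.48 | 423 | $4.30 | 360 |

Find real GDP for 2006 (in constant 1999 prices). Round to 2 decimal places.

$35441.43

Real GDP 2006 = Σ (p_1999 × q_2006) = 17.49·672 + 28.05·787 + 4.48·360 = 35441.43.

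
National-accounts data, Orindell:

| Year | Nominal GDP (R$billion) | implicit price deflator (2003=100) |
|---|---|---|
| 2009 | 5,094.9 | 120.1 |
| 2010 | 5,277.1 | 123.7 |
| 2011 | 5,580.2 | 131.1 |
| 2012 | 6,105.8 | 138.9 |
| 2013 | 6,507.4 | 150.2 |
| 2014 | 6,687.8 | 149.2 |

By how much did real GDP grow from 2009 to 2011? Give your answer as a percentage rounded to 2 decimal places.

Real GDP 2009 = 5094.9/1.201 = 4242.21.
Real GDP 2011 = 5580.2/1.311 = 4256.45.
Change = 4256.45/4242.21 − 1 = 0.0034.

0.34%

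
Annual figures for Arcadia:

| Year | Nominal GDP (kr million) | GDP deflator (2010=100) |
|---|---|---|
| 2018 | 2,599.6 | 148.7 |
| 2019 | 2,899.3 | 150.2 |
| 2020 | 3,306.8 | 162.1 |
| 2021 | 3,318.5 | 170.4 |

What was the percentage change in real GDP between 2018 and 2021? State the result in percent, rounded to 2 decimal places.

11.40%

Real GDP 2018 = 2599.6/1.487 = 1748.22.
Real GDP 2021 = 3318.5/1.704 = 1947.48.
Change = 1947.48/1748.22 − 1 = 0.1140.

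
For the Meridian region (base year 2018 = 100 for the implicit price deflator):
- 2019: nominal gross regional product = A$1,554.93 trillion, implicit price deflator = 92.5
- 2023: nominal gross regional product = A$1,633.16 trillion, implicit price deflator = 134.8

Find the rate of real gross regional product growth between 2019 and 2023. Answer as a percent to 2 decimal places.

-27.93%

Real gross regional product 2019 = 1554.93 / 0.925 = 1681.01.
Real gross regional product 2023 = 1633.16 / 1.348 = 1211.54.
Real growth = 1211.54 / 1681.01 − 1 = -0.2793.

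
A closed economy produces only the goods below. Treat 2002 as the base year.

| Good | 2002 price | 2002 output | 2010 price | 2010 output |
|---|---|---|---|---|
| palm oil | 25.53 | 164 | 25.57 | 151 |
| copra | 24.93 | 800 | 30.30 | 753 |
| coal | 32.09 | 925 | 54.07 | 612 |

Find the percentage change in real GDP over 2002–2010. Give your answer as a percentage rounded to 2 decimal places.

Real GDP 2002 = Nominal GDP 2002 = 25.53·164 + 24.93·800 + 32.09·925 = 53814.17.
Real GDP 2010 (at 2002 prices) = 25.53·151 + 24.93·753 + 32.09·612 = 42266.40.
Real growth = 42266.40/53814.17 − 1 = -0.2146.

-21.46%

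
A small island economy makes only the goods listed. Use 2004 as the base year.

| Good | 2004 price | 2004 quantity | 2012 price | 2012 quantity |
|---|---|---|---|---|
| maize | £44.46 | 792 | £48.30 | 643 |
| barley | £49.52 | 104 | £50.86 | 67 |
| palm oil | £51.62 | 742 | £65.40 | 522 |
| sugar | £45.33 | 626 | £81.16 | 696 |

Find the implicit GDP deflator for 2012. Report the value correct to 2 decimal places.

138.37

Nominal GDP 2012 = 48.30·643 + 50.86·67 + 65.40·522 + 81.16·696 = 125090.68.
Real GDP 2012 (at 2004 prices) = 44.46·643 + 49.52·67 + 51.62·522 + 45.33·696 = 90400.94.
Deflator = Nominal/Real × 100 = 125090.68/90400.94 × 100 = 138.373.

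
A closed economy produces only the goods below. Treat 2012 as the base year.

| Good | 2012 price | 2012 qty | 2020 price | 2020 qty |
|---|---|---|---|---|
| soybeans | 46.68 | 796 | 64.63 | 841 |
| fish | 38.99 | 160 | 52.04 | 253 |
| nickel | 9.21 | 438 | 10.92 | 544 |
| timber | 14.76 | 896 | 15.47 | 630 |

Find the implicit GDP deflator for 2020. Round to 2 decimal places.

131.18

Nominal GDP 2020 = 64.63·841 + 52.04·253 + 10.92·544 + 15.47·630 = 83206.53.
Real GDP 2020 (at 2012 prices) = 46.68·841 + 38.99·253 + 9.21·544 + 14.76·630 = 63431.39.
Deflator = Nominal/Real × 100 = 83206.53/63431.39 × 100 = 131.176.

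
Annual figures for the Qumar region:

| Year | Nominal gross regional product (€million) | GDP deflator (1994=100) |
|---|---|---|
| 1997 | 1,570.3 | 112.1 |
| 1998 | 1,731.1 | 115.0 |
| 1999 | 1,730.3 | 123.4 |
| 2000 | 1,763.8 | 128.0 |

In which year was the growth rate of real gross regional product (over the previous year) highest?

1998: real = 1731.1/1.150 = 1505.30; growth vs 1997 (1400.80) = 7.46%.
1999: real = 1730.3/1.234 = 1402.19; growth vs 1998 (1505.30) = -6.85%.
2000: real = 1763.8/1.280 = 1377.97; growth vs 1999 (1402.19) = -1.73%.

1998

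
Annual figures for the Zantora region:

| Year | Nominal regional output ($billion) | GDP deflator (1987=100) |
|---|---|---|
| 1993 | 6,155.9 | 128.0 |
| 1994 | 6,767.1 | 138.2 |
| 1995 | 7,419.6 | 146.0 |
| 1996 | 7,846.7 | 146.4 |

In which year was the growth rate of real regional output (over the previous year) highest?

1994: real = 6767.1/1.382 = 4896.60; growth vs 1993 (4809.30) = 1.82%.
1995: real = 7419.6/1.460 = 5081.92; growth vs 1994 (4896.60) = 3.78%.
1996: real = 7846.7/1.464 = 5359.77; growth vs 1995 (5081.92) = 5.47%.

1996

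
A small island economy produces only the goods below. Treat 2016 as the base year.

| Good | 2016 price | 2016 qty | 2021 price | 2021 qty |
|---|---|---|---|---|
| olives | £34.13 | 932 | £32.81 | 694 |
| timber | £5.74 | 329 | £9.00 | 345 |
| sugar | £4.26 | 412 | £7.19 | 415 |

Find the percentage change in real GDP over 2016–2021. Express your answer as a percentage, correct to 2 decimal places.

-22.62%

Real GDP 2016 = Nominal GDP 2016 = 34.13·932 + 5.74·329 + 4.26·412 = 35452.74.
Real GDP 2021 (at 2016 prices) = 34.13·694 + 5.74·345 + 4.26·415 = 27434.42.
Real growth = 27434.42/35452.74 − 1 = -0.2262.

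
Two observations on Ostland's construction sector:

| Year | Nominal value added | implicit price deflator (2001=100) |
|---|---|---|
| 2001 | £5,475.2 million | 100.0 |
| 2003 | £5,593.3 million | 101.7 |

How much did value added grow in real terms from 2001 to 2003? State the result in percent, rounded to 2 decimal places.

Real value added 2001 = 5475.2 / 1.000 = 5475.20.
Real value added 2003 = 5593.3 / 1.017 = 5499.80.
Real growth = 5499.80 / 5475.20 − 1 = 0.0045.

0.45%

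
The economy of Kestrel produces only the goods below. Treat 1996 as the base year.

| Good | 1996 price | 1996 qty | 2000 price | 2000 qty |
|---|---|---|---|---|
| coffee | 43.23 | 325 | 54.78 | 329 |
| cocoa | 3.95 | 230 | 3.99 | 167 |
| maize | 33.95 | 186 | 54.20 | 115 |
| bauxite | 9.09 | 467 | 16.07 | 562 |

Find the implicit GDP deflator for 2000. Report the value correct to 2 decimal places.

Nominal GDP 2000 = 54.78·329 + 3.99·167 + 54.20·115 + 16.07·562 = 33953.29.
Real GDP 2000 (at 1996 prices) = 43.23·329 + 3.95·167 + 33.95·115 + 9.09·562 = 23895.15.
Deflator = Nominal/Real × 100 = 33953.29/23895.15 × 100 = 142.093.

142.09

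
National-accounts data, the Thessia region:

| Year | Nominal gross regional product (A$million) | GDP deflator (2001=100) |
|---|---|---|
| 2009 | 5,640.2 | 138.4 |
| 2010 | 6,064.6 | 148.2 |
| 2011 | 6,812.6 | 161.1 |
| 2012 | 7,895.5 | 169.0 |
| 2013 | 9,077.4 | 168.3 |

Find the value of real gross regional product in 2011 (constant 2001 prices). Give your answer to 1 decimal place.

Real gross regional product 2011 = 6812.6 / 1.611 = 4228.80.

A$4,228.8 million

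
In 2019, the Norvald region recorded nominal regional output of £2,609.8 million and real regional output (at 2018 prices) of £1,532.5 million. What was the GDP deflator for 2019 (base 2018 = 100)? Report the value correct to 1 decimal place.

170.3

GDP deflator = (Nominal / Real) × 100 = 2609.8 / 1532.5 × 100 = 170.30.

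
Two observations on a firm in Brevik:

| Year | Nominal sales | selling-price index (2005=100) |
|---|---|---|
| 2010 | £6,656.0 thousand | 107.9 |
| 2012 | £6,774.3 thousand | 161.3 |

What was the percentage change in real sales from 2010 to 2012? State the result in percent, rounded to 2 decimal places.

Real sales 2010 = 6656.0 / 1.079 = 6168.67.
Real sales 2012 = 6774.3 / 1.613 = 4199.81.
Real growth = 4199.81 / 6168.67 − 1 = -0.3192.

-31.92%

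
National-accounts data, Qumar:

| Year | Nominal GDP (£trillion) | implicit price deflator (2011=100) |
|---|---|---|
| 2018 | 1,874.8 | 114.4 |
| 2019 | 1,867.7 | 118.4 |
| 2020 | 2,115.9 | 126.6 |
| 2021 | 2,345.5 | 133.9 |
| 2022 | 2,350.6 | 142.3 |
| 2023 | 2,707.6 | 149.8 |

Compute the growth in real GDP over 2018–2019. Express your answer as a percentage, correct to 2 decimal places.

Real GDP 2018 = 1874.8/1.144 = 1638.81.
Real GDP 2019 = 1867.7/1.184 = 1577.45.
Change = 1577.45/1638.81 − 1 = -0.0374.

-3.74%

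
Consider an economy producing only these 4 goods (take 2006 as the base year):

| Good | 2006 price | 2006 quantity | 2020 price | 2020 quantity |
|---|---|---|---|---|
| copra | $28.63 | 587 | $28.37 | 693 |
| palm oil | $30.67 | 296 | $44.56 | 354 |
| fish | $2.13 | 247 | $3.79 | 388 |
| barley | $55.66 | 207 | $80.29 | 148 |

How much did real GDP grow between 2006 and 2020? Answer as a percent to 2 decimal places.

4.82%

Real GDP 2006 = Nominal GDP 2006 = 28.63·587 + 30.67·296 + 2.13·247 + 55.66·207 = 37931.86.
Real GDP 2020 (at 2006 prices) = 28.63·693 + 30.67·354 + 2.13·388 + 55.66·148 = 39761.89.
Real growth = 39761.89/37931.86 − 1 = 0.0482.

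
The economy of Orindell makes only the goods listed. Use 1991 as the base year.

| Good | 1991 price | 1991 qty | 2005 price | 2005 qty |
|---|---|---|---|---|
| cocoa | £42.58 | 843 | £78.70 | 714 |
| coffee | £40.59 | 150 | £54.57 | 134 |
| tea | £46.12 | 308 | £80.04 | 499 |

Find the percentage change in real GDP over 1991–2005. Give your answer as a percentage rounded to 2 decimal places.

4.75%

Real GDP 1991 = Nominal GDP 1991 = 42.58·843 + 40.59·150 + 46.12·308 = 56188.40.
Real GDP 2005 (at 1991 prices) = 42.58·714 + 40.59·134 + 46.12·499 = 58855.06.
Real growth = 58855.06/56188.40 − 1 = 0.0475.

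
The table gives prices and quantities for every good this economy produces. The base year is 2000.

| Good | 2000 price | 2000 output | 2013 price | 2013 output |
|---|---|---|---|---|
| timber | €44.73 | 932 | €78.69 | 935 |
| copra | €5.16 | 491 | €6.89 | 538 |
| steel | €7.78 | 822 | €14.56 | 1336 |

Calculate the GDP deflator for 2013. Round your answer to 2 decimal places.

Nominal GDP 2013 = 78.69·935 + 6.89·538 + 14.56·1336 = 96734.13.
Real GDP 2013 (at 2000 prices) = 44.73·935 + 5.16·538 + 7.78·1336 = 54992.71.
Deflator = Nominal/Real × 100 = 96734.13/54992.71 × 100 = 175.904.

175.90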